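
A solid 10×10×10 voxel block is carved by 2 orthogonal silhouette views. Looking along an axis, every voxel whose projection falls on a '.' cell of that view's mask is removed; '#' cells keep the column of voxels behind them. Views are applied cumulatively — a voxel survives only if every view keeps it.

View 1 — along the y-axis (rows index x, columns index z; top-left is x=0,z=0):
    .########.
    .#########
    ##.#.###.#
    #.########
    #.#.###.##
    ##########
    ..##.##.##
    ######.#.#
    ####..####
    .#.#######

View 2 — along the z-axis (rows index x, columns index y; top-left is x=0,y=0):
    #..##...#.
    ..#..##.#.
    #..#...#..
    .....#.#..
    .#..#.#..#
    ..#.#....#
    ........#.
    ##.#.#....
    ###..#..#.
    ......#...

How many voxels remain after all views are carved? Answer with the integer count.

full grid |V| = 1000
step 1: project along y, AND mask (80/100) → |grid| = 800
step 2: project along z, AND mask (31/100) → |grid| = 251

voxel count = 251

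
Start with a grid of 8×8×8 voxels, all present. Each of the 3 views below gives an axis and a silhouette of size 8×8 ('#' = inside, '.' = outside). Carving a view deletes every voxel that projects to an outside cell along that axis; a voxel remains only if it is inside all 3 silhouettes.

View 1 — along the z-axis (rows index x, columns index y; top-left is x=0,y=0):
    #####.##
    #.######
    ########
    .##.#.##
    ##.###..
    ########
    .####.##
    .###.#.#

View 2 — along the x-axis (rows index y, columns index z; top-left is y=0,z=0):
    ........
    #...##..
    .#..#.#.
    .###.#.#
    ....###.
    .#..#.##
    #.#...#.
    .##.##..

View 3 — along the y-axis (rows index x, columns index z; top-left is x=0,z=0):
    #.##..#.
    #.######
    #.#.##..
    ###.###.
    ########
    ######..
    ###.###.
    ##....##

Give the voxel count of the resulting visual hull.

119 voxels

before carving: 512 voxels (8×8×8)
after view 1 [z-axis, 51 of 64 cells solid] → remaining = 408
after view 2 [x-axis, 25 of 64 cells solid] → remaining = 164
after view 3 [y-axis, 45 of 64 cells solid] → remaining = 119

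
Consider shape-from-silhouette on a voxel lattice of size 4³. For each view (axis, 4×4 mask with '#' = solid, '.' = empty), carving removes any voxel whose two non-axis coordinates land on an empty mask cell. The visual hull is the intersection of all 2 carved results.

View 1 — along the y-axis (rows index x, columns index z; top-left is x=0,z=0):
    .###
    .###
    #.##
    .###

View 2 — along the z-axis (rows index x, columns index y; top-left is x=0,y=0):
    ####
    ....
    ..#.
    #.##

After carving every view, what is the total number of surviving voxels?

24 voxels

start: 4×4×4 = 64 voxels
carve view 1 (along y, XZ-mask fill 12/16): 48 voxels remain
carve view 2 (along z, XY-mask fill 8/16): 24 voxels remain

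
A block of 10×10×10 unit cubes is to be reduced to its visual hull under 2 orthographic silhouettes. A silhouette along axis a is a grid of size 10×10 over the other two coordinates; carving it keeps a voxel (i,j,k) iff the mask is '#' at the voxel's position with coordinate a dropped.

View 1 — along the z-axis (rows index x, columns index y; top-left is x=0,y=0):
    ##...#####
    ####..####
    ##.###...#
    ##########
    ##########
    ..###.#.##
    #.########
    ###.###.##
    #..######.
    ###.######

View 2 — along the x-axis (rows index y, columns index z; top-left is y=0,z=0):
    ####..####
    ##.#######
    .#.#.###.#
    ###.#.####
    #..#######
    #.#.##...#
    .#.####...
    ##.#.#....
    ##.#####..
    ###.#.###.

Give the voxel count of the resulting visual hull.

536 voxels

full grid |V| = 1000
step 1: project along z, AND mask (80/100) → |grid| = 800
step 2: project along x, AND mask (67/100) → |grid| = 536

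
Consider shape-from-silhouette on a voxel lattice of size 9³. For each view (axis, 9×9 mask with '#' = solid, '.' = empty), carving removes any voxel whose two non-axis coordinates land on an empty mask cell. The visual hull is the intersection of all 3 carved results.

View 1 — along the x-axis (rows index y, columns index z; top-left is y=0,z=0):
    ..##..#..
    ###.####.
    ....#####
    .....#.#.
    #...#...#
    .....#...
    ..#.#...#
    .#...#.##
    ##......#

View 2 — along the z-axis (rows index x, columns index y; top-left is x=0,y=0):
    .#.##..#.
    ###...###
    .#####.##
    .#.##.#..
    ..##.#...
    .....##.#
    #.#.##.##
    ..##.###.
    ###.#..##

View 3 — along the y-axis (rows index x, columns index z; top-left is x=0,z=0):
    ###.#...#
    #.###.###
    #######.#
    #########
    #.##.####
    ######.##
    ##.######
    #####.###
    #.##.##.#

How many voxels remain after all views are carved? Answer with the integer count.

remaining voxels: 123

initial block: 9^3 = 729
step 1: project along x, AND mask (31/81) → |grid| = 279
step 2: project along z, AND mask (44/81) → |grid| = 155
step 3: project along y, AND mask (66/81) → |grid| = 123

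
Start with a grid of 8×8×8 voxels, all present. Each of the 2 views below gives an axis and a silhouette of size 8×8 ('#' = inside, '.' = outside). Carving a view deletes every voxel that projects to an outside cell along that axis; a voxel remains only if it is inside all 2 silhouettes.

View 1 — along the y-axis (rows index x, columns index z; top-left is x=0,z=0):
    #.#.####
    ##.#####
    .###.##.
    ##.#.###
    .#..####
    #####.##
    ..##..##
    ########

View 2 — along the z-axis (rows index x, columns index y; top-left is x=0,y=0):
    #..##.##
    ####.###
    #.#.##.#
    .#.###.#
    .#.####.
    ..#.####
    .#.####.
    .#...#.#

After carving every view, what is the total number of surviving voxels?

before carving: 512 voxels (8×8×8)
V1 y: intersect with XZ mask (48 set) -- 384 left
V2 z: intersect with XY mask (40 set) -- 238 left

238 voxels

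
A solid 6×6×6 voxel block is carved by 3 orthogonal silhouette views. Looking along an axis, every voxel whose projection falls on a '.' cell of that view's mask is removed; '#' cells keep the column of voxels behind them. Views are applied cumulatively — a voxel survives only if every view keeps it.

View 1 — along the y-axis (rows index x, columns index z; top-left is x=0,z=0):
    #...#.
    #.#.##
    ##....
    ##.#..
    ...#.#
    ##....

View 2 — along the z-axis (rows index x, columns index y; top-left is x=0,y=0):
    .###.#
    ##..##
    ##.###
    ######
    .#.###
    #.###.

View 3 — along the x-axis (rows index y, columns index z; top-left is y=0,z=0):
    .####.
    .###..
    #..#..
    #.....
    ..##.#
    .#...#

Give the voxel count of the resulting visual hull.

remaining voxels: 28

full grid |V| = 216
step 1: project along y, AND mask (15/36) → |grid| = 90
step 2: project along z, AND mask (27/36) → |grid| = 68
step 3: project along x, AND mask (15/36) → |grid| = 28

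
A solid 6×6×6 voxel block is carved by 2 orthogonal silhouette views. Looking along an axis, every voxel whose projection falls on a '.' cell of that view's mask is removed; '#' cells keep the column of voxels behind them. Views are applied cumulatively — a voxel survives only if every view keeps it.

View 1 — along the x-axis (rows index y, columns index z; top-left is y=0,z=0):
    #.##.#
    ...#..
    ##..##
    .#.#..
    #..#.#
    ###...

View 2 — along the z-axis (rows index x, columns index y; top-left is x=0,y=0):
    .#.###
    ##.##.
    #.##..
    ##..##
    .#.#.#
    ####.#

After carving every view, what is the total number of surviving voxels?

initial block: 6^3 = 216
V1 x: intersect with YZ mask (17 set) -- 102 left
V2 z: intersect with XY mask (23 set) -- 60 left

remaining voxels: 60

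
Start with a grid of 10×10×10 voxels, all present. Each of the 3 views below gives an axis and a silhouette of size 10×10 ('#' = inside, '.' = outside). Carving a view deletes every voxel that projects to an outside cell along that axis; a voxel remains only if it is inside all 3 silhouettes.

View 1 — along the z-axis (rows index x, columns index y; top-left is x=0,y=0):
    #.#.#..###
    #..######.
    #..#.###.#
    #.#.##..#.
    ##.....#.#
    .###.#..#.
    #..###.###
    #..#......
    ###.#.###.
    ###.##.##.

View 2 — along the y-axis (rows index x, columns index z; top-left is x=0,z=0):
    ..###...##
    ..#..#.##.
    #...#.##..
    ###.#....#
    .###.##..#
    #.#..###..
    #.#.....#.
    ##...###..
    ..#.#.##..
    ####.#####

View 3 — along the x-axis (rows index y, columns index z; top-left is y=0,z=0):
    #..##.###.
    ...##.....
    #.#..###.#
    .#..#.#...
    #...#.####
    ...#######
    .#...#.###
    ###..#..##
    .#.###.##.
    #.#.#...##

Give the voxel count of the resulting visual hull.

144 voxels

start: 10×10×10 = 1000 voxels
after view 1 [z-axis, 56 of 100 cells solid] → remaining = 560
after view 2 [y-axis, 50 of 100 cells solid] → remaining = 278
after view 3 [x-axis, 52 of 100 cells solid] → remaining = 144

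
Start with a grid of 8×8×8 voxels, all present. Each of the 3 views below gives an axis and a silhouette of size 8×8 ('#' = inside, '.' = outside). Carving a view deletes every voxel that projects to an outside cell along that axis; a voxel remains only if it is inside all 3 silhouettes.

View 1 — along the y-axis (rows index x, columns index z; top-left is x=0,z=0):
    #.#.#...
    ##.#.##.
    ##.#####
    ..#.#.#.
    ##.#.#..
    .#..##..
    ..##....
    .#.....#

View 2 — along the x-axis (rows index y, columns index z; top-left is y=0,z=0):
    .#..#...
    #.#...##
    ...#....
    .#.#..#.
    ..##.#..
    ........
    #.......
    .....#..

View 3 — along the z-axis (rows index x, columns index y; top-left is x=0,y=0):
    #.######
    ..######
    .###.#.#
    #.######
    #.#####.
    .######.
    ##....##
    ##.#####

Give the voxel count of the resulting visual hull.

|visual hull| = 35

start: 8×8×8 = 512 voxels
[1] y-view keeps 29 columns → grid now 232
[2] x-view keeps 15 columns → grid now 56
[3] z-view keeps 48 columns → grid now 35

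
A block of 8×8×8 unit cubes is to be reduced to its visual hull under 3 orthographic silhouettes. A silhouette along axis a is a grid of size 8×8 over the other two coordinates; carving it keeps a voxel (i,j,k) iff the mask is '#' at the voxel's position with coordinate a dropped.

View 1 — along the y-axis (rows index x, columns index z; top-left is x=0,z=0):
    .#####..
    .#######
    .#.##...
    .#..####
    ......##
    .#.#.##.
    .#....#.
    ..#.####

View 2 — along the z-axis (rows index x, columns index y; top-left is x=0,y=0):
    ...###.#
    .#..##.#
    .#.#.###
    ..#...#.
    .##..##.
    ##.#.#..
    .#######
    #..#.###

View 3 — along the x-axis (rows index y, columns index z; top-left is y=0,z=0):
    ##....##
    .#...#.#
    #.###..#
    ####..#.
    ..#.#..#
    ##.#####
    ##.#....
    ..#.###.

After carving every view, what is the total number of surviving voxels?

full grid |V| = 512
[1] y-view keeps 33 columns → grid now 264
[2] z-view keeps 35 columns → grid now 136
[3] x-view keeps 34 columns → grid now 74

|visual hull| = 74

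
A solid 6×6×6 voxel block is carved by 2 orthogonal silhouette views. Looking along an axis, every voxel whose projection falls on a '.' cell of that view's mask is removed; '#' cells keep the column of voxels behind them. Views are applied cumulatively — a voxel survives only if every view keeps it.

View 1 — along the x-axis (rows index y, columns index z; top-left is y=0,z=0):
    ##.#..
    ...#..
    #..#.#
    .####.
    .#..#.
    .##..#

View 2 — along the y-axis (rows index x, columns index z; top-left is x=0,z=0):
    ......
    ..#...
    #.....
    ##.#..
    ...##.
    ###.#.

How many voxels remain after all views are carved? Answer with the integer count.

|visual hull| = 30

start: 6×6×6 = 216 voxels
  1. axis=0 (YZ plane), |mask|=16  ⇒  voxels=96
  2. axis=1 (XZ plane), |mask|=11  ⇒  voxels=30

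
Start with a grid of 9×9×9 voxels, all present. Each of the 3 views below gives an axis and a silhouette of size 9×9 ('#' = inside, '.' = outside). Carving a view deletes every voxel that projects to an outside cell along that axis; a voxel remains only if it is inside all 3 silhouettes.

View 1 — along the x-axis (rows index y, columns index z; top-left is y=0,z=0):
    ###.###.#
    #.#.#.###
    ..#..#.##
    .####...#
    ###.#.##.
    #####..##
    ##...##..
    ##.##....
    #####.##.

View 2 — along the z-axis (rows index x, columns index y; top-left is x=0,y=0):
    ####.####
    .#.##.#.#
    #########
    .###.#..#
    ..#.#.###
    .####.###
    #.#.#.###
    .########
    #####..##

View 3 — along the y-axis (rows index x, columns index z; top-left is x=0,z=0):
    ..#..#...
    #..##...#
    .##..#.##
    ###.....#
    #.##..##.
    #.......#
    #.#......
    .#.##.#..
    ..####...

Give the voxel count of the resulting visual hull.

full grid |V| = 729
[1] x-view keeps 50 columns → grid now 450
[2] z-view keeps 60 columns → grid now 326
[3] y-view keeps 32 columns → grid now 132

132 voxels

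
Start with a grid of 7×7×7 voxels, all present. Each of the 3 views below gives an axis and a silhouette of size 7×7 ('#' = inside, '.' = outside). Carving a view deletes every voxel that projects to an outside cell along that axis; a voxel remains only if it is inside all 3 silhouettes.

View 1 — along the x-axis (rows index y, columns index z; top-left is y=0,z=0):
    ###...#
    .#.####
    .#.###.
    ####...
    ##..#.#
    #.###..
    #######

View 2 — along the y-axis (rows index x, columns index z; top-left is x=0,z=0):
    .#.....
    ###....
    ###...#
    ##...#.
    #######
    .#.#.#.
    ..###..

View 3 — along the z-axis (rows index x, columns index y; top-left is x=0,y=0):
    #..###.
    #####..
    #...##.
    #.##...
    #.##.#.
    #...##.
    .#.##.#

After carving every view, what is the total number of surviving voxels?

55 voxels

full grid |V| = 343
carve view 1 (along x, YZ-mask fill 32/49): 224 voxels remain
carve view 2 (along y, XZ-mask fill 24/49): 114 voxels remain
carve view 3 (along z, XY-mask fill 26/49): 55 voxels remain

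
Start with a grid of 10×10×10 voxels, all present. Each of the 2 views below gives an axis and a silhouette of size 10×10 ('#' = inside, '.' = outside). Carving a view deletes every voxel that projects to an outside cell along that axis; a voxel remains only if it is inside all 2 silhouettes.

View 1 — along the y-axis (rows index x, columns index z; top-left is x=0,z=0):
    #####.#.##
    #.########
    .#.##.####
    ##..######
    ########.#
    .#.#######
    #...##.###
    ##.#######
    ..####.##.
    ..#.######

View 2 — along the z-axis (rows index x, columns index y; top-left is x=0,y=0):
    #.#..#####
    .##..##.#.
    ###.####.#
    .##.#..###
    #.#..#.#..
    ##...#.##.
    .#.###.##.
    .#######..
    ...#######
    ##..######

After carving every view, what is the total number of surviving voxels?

initial block: 10^3 = 1000
V1 y: intersect with XZ mask (77 set) -- 770 left
V2 z: intersect with XY mask (63 set) -- 478 left

remaining voxels: 478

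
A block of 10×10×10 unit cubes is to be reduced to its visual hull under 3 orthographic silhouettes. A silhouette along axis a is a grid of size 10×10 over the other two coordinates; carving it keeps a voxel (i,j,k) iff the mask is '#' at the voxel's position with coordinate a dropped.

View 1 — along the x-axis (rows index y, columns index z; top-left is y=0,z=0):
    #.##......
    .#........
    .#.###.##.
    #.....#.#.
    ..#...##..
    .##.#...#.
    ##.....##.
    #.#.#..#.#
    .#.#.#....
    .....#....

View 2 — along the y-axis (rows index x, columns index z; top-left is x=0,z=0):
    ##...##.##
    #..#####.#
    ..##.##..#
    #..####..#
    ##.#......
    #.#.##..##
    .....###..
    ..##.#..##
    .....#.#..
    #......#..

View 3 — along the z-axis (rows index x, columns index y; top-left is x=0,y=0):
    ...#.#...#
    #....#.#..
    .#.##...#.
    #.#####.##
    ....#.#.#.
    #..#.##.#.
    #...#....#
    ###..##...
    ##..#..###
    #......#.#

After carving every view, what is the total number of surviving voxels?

start: 10×10×10 = 1000 voxels
V1 x: intersect with YZ mask (33 set) -- 330 left
V2 y: intersect with XZ mask (45 set) -- 138 left
V3 z: intersect with XY mask (43 set) -- 63 left

voxel count = 63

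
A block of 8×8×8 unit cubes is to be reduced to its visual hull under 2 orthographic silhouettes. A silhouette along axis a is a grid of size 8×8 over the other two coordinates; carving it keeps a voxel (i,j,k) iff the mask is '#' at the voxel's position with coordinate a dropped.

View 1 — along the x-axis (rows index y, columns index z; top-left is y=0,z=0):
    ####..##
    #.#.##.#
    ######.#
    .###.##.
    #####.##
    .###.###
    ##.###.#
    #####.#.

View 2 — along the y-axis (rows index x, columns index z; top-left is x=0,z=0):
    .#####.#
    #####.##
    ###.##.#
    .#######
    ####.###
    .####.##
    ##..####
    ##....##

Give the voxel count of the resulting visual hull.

voxel count = 296

before carving: 512 voxels (8×8×8)
V1 x: intersect with YZ mask (48 set) -- 384 left
V2 y: intersect with XZ mask (49 set) -- 296 left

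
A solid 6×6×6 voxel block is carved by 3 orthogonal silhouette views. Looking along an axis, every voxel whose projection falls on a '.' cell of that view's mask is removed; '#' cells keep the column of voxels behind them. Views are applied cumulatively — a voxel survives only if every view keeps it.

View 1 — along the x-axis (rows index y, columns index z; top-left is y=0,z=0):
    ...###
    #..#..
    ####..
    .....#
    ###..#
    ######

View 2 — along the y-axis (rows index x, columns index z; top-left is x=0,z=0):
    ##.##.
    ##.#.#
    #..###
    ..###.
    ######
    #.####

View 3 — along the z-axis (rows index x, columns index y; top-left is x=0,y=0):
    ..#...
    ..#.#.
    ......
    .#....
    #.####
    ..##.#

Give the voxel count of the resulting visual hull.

37 voxels

before carving: 216 voxels (6×6×6)
V1 x: intersect with YZ mask (20 set) -- 120 left
V2 y: intersect with XZ mask (26 set) -- 88 left
V3 z: intersect with XY mask (12 set) -- 37 left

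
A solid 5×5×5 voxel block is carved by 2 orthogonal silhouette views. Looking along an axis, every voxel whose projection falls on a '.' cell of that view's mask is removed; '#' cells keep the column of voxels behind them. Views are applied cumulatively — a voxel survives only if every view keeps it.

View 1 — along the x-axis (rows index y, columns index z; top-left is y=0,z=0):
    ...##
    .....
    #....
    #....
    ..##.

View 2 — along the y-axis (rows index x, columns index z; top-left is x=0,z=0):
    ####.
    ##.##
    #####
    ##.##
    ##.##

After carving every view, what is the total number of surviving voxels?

initial block: 5^3 = 125
carve view 1 (along x, YZ-mask fill 6/25): 30 voxels remain
carve view 2 (along y, XZ-mask fill 21/25): 26 voxels remain

remaining voxels: 26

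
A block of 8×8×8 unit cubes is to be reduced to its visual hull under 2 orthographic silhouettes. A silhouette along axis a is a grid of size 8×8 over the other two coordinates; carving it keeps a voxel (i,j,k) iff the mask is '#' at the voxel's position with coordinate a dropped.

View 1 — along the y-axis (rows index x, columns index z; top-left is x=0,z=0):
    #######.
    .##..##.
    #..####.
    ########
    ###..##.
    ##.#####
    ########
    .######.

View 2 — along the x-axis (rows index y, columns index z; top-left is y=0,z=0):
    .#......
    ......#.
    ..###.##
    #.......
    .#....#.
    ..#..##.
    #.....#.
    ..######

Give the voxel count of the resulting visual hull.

before carving: 512 voxels (8×8×8)
  1. axis=1 (XZ plane), |mask|=50  ⇒  voxels=400
  2. axis=0 (YZ plane), |mask|=21  ⇒  voxels=138

138 voxels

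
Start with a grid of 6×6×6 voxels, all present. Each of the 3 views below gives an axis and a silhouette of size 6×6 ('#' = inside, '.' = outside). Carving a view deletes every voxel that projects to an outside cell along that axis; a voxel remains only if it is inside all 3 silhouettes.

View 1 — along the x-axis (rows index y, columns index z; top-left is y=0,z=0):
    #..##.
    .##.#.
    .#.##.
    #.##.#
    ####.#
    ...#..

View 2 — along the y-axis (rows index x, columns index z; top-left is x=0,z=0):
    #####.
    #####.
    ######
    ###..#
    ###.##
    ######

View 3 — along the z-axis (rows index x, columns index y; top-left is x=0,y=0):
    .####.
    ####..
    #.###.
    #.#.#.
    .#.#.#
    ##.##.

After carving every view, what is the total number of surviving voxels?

before carving: 216 voxels (6×6×6)
carve view 1 (along x, YZ-mask fill 19/36): 114 voxels remain
carve view 2 (along y, XZ-mask fill 31/36): 97 voxels remain
carve view 3 (along z, XY-mask fill 22/36): 67 voxels remain

|visual hull| = 67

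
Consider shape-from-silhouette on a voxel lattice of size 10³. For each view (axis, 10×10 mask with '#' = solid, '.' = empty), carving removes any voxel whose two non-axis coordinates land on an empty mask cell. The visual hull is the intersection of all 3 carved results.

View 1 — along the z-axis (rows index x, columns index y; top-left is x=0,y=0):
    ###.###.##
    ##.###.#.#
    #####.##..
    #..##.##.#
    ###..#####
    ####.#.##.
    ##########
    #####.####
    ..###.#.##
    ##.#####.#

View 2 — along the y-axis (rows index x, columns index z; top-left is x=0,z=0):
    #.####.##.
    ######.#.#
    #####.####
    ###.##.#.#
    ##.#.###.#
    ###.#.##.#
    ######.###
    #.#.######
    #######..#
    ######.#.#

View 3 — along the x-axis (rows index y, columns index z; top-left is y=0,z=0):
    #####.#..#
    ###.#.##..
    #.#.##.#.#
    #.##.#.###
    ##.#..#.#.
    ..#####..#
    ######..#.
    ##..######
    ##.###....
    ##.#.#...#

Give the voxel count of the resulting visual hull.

initial block: 10^3 = 1000
carve view 1 (along z, XY-mask fill 76/100): 760 voxels remain
carve view 2 (along y, XZ-mask fill 78/100): 596 voxels remain
carve view 3 (along x, YZ-mask fill 62/100): 380 voxels remain

remaining voxels: 380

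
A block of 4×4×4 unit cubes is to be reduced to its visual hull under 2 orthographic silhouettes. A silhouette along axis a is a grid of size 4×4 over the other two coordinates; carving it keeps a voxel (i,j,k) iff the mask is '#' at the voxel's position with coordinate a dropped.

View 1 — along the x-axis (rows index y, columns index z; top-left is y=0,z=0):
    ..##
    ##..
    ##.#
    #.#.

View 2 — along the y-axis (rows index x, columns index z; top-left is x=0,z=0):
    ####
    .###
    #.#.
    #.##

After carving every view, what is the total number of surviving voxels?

full grid |V| = 64
V1 x: intersect with YZ mask (9 set) -- 36 left
V2 y: intersect with XZ mask (12 set) -- 27 left

|visual hull| = 27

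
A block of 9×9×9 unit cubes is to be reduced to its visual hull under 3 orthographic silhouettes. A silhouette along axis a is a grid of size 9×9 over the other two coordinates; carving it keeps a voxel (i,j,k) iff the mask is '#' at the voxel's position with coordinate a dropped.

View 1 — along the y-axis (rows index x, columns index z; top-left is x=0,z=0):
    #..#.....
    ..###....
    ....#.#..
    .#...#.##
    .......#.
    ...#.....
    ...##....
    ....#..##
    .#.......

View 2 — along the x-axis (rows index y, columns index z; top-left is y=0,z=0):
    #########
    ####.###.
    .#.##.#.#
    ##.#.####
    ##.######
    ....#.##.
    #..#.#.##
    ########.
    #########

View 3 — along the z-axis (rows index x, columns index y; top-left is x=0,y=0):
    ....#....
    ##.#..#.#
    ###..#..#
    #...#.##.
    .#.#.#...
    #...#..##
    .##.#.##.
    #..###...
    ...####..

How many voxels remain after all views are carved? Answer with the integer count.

62 voxels

start: 9×9×9 = 729 voxels
V1 y: intersect with XZ mask (19 set) -- 171 left
V2 x: intersect with YZ mask (61 set) -- 132 left
V3 z: intersect with XY mask (35 set) -- 62 left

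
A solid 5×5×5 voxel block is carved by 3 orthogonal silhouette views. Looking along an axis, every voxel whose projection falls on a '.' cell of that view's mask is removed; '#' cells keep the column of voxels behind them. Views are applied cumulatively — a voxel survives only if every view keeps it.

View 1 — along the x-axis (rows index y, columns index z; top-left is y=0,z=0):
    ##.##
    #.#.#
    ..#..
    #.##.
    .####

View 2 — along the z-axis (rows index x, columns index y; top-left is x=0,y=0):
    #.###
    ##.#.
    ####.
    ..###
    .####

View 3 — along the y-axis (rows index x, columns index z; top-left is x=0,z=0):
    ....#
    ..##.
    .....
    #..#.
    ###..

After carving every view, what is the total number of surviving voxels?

initial block: 5^3 = 125
  1. axis=0 (YZ plane), |mask|=15  ⇒  voxels=75
  2. axis=2 (XY plane), |mask|=18  ⇒  voxels=52
  3. axis=1 (XZ plane), |mask|=8  ⇒  voxels=16

|visual hull| = 16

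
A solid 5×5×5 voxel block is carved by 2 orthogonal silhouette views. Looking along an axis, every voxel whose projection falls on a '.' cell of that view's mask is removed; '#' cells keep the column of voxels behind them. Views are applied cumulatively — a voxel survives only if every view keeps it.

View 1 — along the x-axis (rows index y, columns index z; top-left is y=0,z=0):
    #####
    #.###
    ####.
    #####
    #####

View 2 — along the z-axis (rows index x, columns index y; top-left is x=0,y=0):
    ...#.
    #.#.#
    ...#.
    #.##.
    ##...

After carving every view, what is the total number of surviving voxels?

remaining voxels: 47

full grid |V| = 125
V1 x: intersect with YZ mask (23 set) -- 115 left
V2 z: intersect with XY mask (10 set) -- 47 left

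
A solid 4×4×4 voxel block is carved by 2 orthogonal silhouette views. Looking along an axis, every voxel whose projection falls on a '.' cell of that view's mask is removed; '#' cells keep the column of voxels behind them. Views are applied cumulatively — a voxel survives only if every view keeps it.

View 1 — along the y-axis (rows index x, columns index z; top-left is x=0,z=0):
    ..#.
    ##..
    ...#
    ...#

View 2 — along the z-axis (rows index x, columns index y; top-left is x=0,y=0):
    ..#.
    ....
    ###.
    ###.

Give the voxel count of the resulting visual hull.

start: 4×4×4 = 64 voxels
step 1: project along y, AND mask (5/16) → |grid| = 20
step 2: project along z, AND mask (7/16) → |grid| = 7

7 voxels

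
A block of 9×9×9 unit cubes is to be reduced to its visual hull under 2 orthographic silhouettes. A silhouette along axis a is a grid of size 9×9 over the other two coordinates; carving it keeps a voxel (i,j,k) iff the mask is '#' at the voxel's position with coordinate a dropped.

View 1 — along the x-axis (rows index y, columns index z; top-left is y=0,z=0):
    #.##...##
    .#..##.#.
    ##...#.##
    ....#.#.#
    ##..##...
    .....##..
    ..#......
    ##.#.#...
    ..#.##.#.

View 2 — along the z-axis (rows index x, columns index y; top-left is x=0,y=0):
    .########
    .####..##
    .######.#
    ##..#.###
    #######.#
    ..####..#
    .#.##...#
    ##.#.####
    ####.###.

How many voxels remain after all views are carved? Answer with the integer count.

before carving: 729 voxels (9×9×9)
step 1: project along x, AND mask (32/81) → |grid| = 288
step 2: project along z, AND mask (58/81) → |grid| = 204

204 voxels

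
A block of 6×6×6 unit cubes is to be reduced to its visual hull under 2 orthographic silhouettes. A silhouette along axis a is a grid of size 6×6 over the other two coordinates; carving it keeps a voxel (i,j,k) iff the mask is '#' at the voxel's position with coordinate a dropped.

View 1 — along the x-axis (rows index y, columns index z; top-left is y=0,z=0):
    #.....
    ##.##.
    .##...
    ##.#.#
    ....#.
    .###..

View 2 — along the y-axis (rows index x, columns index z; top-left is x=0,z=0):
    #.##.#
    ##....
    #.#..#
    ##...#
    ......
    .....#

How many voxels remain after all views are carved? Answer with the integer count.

remaining voxels: 31

start: 6×6×6 = 216 voxels
V1 x: intersect with YZ mask (15 set) -- 90 left
V2 y: intersect with XZ mask (13 set) -- 31 left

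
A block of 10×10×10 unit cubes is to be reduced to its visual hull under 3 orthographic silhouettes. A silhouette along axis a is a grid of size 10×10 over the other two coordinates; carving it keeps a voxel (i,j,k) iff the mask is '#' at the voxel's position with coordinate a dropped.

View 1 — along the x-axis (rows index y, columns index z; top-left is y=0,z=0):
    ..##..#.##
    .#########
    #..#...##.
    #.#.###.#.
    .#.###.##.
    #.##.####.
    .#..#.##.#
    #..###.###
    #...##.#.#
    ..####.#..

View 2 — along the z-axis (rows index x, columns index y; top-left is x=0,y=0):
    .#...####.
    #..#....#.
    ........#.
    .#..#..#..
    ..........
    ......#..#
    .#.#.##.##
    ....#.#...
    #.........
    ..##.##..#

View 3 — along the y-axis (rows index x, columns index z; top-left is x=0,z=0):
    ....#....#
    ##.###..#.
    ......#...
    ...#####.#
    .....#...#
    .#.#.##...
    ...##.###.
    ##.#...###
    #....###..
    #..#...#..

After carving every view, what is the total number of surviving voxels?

|visual hull| = 74

full grid |V| = 1000
carve view 1 (along x, YZ-mask fill 59/100): 590 voxels remain
carve view 2 (along z, XY-mask fill 28/100): 166 voxels remain
carve view 3 (along y, XZ-mask fill 39/100): 74 voxels remain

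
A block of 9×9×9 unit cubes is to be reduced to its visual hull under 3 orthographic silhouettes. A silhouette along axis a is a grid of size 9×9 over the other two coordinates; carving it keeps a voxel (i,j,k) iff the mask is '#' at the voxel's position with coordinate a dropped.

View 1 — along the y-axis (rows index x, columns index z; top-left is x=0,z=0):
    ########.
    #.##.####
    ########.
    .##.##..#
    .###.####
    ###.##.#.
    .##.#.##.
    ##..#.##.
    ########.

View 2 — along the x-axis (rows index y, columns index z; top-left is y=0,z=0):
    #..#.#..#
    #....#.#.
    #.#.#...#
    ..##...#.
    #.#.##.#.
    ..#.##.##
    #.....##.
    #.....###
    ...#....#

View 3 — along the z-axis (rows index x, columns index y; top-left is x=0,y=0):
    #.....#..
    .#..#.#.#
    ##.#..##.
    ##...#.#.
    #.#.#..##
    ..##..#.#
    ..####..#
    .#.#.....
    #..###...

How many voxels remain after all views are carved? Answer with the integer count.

full grid |V| = 729
after view 1 [y-axis, 59 of 81 cells solid] → remaining = 531
after view 2 [x-axis, 33 of 81 cells solid] → remaining = 209
after view 3 [z-axis, 35 of 81 cells solid] → remaining = 89

voxel count = 89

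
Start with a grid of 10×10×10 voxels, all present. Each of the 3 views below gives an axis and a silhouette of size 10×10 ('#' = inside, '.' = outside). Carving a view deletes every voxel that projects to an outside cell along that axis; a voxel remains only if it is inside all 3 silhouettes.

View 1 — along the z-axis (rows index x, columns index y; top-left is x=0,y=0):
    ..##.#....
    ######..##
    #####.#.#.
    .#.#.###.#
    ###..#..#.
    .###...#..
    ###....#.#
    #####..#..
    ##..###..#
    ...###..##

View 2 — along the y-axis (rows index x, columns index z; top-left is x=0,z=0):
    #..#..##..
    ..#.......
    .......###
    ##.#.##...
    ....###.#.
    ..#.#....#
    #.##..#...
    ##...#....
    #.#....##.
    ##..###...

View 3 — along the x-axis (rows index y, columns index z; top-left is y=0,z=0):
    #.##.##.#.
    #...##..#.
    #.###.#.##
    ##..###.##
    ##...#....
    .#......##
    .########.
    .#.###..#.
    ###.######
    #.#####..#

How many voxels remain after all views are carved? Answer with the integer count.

start: 10×10×10 = 1000 voxels
[1] z-view keeps 55 columns → grid now 550
[2] y-view keeps 36 columns → grid now 190
[3] x-view keeps 59 columns → grid now 116

|visual hull| = 116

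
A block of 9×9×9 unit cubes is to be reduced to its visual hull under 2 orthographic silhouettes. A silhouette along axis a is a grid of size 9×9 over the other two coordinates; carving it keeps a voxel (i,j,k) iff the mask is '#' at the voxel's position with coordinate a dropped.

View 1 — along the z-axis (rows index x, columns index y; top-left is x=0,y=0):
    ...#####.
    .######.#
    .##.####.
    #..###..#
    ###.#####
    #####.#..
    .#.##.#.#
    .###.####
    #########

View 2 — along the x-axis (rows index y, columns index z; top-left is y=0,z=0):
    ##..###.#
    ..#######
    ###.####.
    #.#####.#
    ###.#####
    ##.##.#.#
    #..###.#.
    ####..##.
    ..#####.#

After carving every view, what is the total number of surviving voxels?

full grid |V| = 729
after view 1 [z-axis, 58 of 81 cells solid] → remaining = 522
after view 2 [x-axis, 58 of 81 cells solid] → remaining = 376

remaining voxels: 376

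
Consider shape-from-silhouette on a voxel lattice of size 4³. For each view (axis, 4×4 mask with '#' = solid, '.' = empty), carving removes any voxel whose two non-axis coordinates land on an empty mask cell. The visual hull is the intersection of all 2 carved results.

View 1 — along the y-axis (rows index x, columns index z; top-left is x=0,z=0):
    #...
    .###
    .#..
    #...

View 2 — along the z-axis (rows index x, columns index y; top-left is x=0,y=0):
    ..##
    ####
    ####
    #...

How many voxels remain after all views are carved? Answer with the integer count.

before carving: 64 voxels (4×4×4)
step 1: project along y, AND mask (6/16) → |grid| = 24
step 2: project along z, AND mask (11/16) → |grid| = 19

voxel count = 19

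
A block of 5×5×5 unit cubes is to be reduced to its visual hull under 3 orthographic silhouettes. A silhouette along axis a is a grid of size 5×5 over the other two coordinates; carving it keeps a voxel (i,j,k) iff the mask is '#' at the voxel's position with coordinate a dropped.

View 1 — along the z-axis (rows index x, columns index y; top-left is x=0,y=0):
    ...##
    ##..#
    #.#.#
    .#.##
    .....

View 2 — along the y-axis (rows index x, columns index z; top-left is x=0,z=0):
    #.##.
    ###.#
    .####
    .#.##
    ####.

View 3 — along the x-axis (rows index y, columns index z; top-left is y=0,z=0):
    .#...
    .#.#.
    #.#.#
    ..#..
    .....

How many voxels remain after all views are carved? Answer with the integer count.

voxel count = 8

full grid |V| = 125
[1] z-view keeps 11 columns → grid now 55
[2] y-view keeps 18 columns → grid now 39
[3] x-view keeps 7 columns → grid now 8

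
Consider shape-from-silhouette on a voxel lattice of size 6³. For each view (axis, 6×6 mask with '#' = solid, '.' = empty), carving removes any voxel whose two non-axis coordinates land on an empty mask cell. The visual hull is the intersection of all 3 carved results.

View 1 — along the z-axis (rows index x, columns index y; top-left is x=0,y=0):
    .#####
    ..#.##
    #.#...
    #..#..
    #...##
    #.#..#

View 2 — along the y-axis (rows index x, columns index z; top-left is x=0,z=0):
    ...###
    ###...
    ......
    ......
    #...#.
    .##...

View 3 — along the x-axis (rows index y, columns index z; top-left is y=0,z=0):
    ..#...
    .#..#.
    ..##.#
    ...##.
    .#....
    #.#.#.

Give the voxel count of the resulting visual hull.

full grid |V| = 216
V1 z: intersect with XY mask (18 set) -- 108 left
V2 y: intersect with XZ mask (10 set) -- 36 left
V3 x: intersect with YZ mask (12 set) -- 15 left

|visual hull| = 15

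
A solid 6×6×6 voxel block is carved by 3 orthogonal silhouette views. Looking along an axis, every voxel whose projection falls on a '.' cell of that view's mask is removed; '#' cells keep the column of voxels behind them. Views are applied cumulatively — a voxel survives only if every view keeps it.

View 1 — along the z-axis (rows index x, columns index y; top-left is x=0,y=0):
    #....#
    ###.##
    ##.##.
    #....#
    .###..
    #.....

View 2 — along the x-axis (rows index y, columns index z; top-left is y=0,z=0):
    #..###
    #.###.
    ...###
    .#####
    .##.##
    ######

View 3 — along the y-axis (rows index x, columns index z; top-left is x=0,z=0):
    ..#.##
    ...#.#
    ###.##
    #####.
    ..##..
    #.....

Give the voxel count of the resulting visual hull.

start: 6×6×6 = 216 voxels
  1. axis=2 (XY plane), |mask|=17  ⇒  voxels=102
  2. axis=0 (YZ plane), |mask|=26  ⇒  voxels=74
  3. axis=1 (XZ plane), |mask|=18  ⇒  voxels=41

41 voxels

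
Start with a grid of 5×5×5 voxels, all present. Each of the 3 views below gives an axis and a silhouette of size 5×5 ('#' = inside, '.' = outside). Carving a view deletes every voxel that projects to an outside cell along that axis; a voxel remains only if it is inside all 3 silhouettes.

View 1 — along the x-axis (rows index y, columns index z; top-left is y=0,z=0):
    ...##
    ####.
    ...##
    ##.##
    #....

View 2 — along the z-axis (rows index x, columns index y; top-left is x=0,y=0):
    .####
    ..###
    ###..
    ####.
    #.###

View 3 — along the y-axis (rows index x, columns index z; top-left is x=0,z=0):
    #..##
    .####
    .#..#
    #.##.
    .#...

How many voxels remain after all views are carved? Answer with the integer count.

start: 5×5×5 = 125 voxels
[1] x-view keeps 13 columns → grid now 65
[2] z-view keeps 18 columns → grid now 47
[3] y-view keeps 13 columns → grid now 24

voxel count = 24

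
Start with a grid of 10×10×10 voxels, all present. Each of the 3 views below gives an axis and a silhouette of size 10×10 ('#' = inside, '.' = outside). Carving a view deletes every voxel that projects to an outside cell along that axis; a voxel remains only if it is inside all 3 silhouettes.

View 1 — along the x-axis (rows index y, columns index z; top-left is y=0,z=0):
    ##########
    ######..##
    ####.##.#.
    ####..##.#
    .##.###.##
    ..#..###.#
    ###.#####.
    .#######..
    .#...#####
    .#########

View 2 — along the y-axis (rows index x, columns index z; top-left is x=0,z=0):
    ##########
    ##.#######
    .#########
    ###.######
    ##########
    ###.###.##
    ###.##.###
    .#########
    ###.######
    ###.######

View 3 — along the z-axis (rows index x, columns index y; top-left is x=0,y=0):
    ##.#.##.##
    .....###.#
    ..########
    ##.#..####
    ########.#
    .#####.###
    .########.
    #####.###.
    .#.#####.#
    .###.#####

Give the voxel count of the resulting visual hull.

before carving: 1000 voxels (10×10×10)
after view 1 [x-axis, 74 of 100 cells solid] → remaining = 740
after view 2 [y-axis, 90 of 100 cells solid] → remaining = 675
after view 3 [z-axis, 74 of 100 cells solid] → remaining = 493

voxel count = 493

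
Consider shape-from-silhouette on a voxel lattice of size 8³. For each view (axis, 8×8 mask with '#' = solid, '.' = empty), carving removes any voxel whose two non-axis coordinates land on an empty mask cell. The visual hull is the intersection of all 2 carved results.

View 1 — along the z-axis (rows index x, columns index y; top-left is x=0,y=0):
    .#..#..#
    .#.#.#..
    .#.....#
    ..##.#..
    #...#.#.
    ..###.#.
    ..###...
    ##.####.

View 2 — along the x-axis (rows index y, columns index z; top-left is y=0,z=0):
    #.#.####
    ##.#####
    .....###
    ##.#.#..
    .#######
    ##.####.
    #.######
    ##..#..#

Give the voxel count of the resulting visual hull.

before carving: 512 voxels (8×8×8)
step 1: project along z, AND mask (27/64) → |grid| = 216
step 2: project along x, AND mask (44/64) → |grid| = 151

|visual hull| = 151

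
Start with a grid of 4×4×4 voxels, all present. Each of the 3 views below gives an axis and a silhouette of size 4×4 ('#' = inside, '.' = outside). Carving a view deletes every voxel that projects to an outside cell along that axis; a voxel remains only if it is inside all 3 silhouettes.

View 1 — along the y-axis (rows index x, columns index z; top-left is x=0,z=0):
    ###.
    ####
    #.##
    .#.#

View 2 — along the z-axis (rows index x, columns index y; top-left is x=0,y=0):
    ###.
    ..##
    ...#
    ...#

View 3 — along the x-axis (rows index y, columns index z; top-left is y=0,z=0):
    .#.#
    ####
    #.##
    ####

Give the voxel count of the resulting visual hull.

full grid |V| = 64
[1] y-view keeps 12 columns → grid now 48
[2] z-view keeps 7 columns → grid now 22
[3] x-view keeps 13 columns → grid now 18

|visual hull| = 18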